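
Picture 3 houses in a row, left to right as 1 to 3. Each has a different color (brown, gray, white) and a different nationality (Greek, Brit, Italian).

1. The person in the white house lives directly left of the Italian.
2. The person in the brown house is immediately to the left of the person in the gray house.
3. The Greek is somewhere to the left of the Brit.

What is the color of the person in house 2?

That leaves gray as the color for house 3.
House 1's nationality must be Greek (nothing else left).
Clue 2 places the person in the brown house in house 2.
House 1 color: only white fits.
Clue 1 places the Italian in house 2.
House 3 nationality: only Brit fits.
So: house 1 = white/Greek, house 2 = brown/Italian, house 3 = gray/Brit.

brown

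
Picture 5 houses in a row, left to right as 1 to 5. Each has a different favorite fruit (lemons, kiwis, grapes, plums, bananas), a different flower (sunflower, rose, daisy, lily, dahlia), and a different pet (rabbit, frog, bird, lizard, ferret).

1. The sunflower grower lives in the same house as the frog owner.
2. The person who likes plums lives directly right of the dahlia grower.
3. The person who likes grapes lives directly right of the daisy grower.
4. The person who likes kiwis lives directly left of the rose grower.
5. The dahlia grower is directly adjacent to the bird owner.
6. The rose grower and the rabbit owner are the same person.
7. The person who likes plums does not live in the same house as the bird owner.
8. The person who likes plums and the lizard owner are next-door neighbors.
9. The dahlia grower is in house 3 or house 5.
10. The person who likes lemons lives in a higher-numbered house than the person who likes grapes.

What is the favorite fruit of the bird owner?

grapes

Clue 9 places the dahlia grower in house 3.
From clue 2, the person who likes plums must be in house 4.
By clue 7, the bird owner is in house 2.
The rose grower is in house 4 (clue 6).
Clue 6: the rabbit owner is in house 4.
The person who likes kiwis is in house 3 (clue 4).
House 1's favorite fruit must be bananas (nothing else left).
The only favorite fruit still possible for house 2 is grapes.
So house 5 gets lemons for favorite fruit.
By clue 3, the daisy grower is in house 1.
House 2's flower must be lily (nothing else left).
The only flower still possible for house 5 is sunflower.
The frog owner is in house 5 (clue 1).
So house 1 gets ferret for pet.
So house 3 gets lizard for pet.
So: house 1 = bananas/daisy/ferret, house 2 = grapes/lily/bird, house 3 = kiwis/dahlia/lizard, house 4 = plums/rose/rabbit, house 5 = lemons/sunflower/frog.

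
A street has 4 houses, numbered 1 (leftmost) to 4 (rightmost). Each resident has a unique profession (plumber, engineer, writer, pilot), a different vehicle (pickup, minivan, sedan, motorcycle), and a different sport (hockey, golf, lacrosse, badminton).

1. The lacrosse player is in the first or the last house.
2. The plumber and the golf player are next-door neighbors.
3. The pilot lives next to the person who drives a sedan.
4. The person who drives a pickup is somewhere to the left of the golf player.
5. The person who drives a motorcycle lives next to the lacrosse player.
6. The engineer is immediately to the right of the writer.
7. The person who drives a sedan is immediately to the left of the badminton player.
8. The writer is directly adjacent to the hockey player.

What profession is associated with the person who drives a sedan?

That leaves minivan as the vehicle for house 4.
The person who drives a motorcycle is narrowed to house 2 or 3; consider each.
Placing it in house 3 leads to a contradiction, so it's in house 2.
Clue 5: the lacrosse player is in house 1.
The pilot is narrowed to house 2 or 4; consider each.
Placing it in house 2 leads to a contradiction, so it's in house 4.
From clue 3, the person who drives a sedan must be in house 3.
By clue 7, the badminton player is in house 4.
House 1's vehicle must be pickup (nothing else left).
The engineer is narrowed to house 2 or 3; consider each.
Placing it in house 2 leads to a contradiction, so it's in house 3.
The writer is in house 2 (clue 6).
From clue 8, the hockey player must be in house 3.
The only profession still possible for house 1 is plumber.
House 2's sport must be golf (nothing else left).
So: house 1 = plumber/pickup/lacrosse, house 2 = writer/motorcycle/golf, house 3 = engineer/sedan/hockey, house 4 = pilot/minivan/badminton.

engineer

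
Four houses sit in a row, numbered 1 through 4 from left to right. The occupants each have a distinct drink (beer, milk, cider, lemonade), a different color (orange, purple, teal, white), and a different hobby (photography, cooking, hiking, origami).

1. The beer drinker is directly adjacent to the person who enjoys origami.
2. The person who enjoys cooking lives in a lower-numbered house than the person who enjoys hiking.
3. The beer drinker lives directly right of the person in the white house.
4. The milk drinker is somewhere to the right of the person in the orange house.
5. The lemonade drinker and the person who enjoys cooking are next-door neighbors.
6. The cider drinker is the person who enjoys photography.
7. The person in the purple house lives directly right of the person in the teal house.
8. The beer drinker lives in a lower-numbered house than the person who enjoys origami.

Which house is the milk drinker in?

4

House 4 color: only purple fits.
The person in the teal house is in house 3 (clue 7).
The beer drinker is narrowed to house 2 or 3; consider each.
Placing it in house 3 leads to a contradiction, so it's in house 2.
Clue 1 places the person who enjoys origami in house 3.
By clue 3, the person in the white house is in house 1.
So house 2 gets orange for color.
Clue 5 places the person who enjoys cooking in house 2.
That leaves photography as the hobby for house 1.
The only hobby still possible for house 4 is hiking.
Clue 6 places the cider drinker in house 1.
That leaves lemonade as the drink for house 3.
House 4 drink: only milk fits.
So: house 1 = cider/white/photography, house 2 = beer/orange/cooking, house 3 = lemonade/teal/origami, house 4 = milk/purple/hiking.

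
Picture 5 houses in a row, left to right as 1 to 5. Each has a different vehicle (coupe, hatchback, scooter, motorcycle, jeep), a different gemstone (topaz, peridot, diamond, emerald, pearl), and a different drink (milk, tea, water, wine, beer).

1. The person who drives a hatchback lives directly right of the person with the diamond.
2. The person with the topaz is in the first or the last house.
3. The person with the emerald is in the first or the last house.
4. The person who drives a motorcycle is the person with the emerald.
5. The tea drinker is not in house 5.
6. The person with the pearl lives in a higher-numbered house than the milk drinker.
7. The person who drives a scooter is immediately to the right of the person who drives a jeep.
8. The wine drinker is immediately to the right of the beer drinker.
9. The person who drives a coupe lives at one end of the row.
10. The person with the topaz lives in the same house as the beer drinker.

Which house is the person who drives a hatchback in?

From clue 10, the person with the topaz must be in house 1.
By clue 10, the beer drinker is in house 1.
House 5's gemstone must be emerald (nothing else left).
The person who drives a motorcycle is in house 5 (clue 4).
Clue 8: the wine drinker is in house 2.
That leaves water as the drink for house 5.
Clue 6: the person with the pearl is in house 4.
The only vehicle still possible for house 1 is coupe.
House 3 drink: only milk fits.
That leaves tea as the drink for house 4.
The only vehicle still possible for house 2 is jeep.
From clue 7, the person who drives a scooter must be in house 3.
House 4 vehicle: only hatchback fits.
Clue 1: the person with the diamond is in house 3.
That leaves peridot as the gemstone for house 2.
So: house 1 = coupe/topaz/beer, house 2 = jeep/peridot/wine, house 3 = scooter/diamond/milk, house 4 = hatchback/pearl/tea, house 5 = motorcycle/emerald/water.

4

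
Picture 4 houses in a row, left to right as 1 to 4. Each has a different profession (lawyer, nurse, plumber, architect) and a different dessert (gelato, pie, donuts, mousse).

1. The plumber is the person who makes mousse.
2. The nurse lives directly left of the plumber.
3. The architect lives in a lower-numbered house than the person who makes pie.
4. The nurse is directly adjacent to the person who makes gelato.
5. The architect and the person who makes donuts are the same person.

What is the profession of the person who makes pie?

nurse

The architect is narrowed to house 1 or 2 or 3; consider each.
Placing it in house 2 and house 3 leads to a contradiction, so it's in house 1.
Clue 5 places the person who makes donuts in house 1.
The nurse is narrowed to house 2 or 3; consider each.
Placing it in house 2 leads to a contradiction, so it's in house 3.
Clue 2 places the plumber in house 4.
House 2 profession: only lawyer fits.
Clue 1 places the person who makes mousse in house 4.
House 3's dessert must be pie (nothing else left).
House 2's dessert must be gelato (nothing else left).
So: house 1 = architect/donuts, house 2 = lawyer/gelato, house 3 = nurse/pie, house 4 = plumber/mousse.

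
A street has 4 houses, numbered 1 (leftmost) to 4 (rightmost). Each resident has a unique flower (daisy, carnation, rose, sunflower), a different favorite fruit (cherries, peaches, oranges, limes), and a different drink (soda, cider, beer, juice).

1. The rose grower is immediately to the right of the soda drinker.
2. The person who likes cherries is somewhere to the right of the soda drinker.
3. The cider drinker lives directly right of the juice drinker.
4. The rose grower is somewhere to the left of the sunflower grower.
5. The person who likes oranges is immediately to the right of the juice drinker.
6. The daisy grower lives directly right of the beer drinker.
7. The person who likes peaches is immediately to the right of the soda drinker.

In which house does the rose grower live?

2

The only flower still possible for house 1 is carnation.
House 1's favorite fruit must be limes (nothing else left).
House 4's drink must be cider (nothing else left).
From clue 3, the juice drinker must be in house 3.
The person who likes oranges is in house 4 (clue 5).
That leaves sunflower as the flower for house 4.
The daisy grower is narrowed to house 2 or 3; consider each.
Placing it in house 2 leads to a contradiction, so it's in house 3.
By clue 6, the beer drinker is in house 2.
House 2 flower: only rose fits.
The only drink still possible for house 1 is soda.
By clue 7, the person who likes peaches is in house 2.
The only favorite fruit still possible for house 3 is cherries.
So: house 1 = carnation/limes/soda, house 2 = rose/peaches/beer, house 3 = daisy/cherries/juice, house 4 = sunflower/oranges/cider.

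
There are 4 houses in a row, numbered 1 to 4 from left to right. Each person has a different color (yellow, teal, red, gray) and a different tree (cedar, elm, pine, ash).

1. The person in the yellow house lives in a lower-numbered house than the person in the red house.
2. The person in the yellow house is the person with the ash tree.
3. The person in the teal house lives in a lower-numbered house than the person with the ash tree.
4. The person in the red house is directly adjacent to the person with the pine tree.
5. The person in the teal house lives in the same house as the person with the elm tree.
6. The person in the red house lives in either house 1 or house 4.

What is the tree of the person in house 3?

From clue 6, the person in the red house must be in house 4.
The person with the pine tree is in house 3 (clue 4).
House 2 tree: only ash fits.
The only tree still possible for house 4 is cedar.
Clue 2: the person in the yellow house is in house 2.
The person in the teal house is in house 1 (clue 3).
That leaves gray as the color for house 3.
House 1's tree must be elm (nothing else left).
So: house 1 = teal/elm, house 2 = yellow/ash, house 3 = gray/pine, house 4 = red/cedar.

pine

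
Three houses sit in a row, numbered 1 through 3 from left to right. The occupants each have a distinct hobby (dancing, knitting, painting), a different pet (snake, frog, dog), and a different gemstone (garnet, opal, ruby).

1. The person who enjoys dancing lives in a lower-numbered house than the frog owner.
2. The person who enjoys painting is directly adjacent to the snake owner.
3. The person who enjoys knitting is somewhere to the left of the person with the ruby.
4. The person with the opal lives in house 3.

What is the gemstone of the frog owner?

From clue 4, the person with the opal must be in house 3.
So house 3 gets painting for hobby.
That leaves garnet as the gemstone for house 1.
House 2 gemstone: only ruby fits.
From clue 2, the snake owner must be in house 2.
Clue 3 places the person who enjoys knitting in house 1.
That leaves dancing as the hobby for house 2.
The only pet still possible for house 1 is dog.
The only pet still possible for house 3 is frog.
So: house 1 = knitting/dog/garnet, house 2 = dancing/snake/ruby, house 3 = painting/frog/opal.

opal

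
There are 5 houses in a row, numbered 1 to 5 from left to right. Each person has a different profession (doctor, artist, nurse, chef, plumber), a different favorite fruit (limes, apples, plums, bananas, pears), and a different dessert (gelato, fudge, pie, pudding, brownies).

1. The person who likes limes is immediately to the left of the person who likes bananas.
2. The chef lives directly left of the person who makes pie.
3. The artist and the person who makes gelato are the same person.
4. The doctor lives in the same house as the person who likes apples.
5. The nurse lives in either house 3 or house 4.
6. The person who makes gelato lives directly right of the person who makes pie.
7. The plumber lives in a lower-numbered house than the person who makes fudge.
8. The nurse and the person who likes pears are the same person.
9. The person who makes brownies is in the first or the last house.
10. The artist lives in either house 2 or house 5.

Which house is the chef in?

3

Clue 3 places the artist in house 5.
By clue 3, the person who makes gelato is in house 5.
From clue 6, the person who makes pie must be in house 4.
The only dessert still possible for house 1 is brownies.
From clue 2, the chef must be in house 3.
Clue 8: the person who likes pears is in house 4.
So house 4 gets nurse for profession.
That leaves plums as the favorite fruit for house 5.
That leaves bananas as the favorite fruit for house 3.
Clue 1 places the person who likes limes in house 2.
That leaves apples as the favorite fruit for house 1.
The doctor is in house 1 (clue 4).
The only profession still possible for house 2 is plumber.
From clue 7, the person who makes fudge must be in house 3.
So house 2 gets pudding for dessert.
So: house 1 = doctor/apples/brownies, house 2 = plumber/limes/pudding, house 3 = chef/bananas/fudge, house 4 = nurse/pears/pie, house 5 = artist/plums/gelato.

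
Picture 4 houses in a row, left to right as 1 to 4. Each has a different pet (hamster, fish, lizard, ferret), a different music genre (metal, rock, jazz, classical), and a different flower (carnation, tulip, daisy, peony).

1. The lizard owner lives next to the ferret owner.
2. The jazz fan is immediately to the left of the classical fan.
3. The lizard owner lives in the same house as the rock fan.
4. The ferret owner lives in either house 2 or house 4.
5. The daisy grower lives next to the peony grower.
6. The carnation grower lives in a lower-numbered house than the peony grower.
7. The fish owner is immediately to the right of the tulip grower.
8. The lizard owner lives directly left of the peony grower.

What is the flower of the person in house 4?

peony

The only flower still possible for house 4 is peony.
Clue 5 places the daisy grower in house 3.
The lizard owner is in house 3 (clue 8).
That leaves hamster as the pet for house 1.
Clue 3 places the rock fan in house 3.
Clue 7: the fish owner is in house 2.
From clue 7, the tulip grower must be in house 1.
House 4 pet: only ferret fits.
So house 2 gets carnation for flower.
From clue 2, the jazz fan must be in house 1.
Clue 2 places the classical fan in house 2.
House 4 music genre: only metal fits.
So: house 1 = hamster/jazz/tulip, house 2 = fish/classical/carnation, house 3 = lizard/rock/daisy, house 4 = ferret/metal/peony.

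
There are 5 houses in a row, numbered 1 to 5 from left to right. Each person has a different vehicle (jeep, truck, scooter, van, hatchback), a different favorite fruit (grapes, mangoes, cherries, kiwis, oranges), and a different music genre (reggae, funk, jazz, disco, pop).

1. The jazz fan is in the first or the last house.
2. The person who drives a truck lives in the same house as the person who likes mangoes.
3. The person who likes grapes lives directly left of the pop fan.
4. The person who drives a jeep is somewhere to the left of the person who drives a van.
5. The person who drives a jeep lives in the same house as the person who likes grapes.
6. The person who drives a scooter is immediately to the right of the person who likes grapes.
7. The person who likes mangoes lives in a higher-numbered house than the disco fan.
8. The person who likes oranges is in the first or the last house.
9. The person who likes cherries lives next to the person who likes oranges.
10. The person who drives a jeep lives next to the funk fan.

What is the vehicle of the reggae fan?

jeep

The person who likes cherries is narrowed to house 2 or 4; consider each.
Placing it in house 2 leads to a contradiction, so it's in house 4.
By clue 9, the person who likes oranges is in house 5.
The person who drives a truck is narrowed to house 2 or 3; consider each.
Placing it in house 3 leads to a contradiction, so it's in house 2.
By clue 2, the person who likes mangoes is in house 2.
From clue 7, the disco fan must be in house 1.
By clue 6, the person who drives a scooter is in house 4.
By clue 6, the person who likes grapes is in house 3.
House 1 favorite fruit: only kiwis fits.
House 3 music genre: only reggae fits.
That leaves jazz as the music genre for house 5.
Clue 3 places the pop fan in house 4.
Clue 5: the person who drives a jeep is in house 3.
That leaves hatchback as the vehicle for house 1.
The only vehicle still possible for house 5 is van.
House 2 music genre: only funk fits.
So: house 1 = hatchback/kiwis/disco, house 2 = truck/mangoes/funk, house 3 = jeep/grapes/reggae, house 4 = scooter/cherries/pop, house 5 = van/oranges/jazz.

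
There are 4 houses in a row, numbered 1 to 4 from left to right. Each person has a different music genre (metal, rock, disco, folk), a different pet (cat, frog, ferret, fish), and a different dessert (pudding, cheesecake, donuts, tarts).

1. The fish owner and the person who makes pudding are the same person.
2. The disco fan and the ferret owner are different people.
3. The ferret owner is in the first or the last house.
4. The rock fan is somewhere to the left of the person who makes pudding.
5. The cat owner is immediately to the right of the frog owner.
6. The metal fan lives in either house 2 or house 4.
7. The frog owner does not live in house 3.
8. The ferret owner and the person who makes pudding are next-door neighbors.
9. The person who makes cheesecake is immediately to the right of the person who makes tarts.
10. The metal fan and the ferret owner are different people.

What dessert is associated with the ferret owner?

donuts

That leaves ferret as the pet for house 4.
The person who makes pudding is in house 3 (clue 8).
The metal fan is in house 2 (clue 10).
House 1 music genre: only rock fits.
House 3's music genre must be disco (nothing else left).
House 4's music genre must be folk (nothing else left).
The only pet still possible for house 1 is frog.
Clue 1 places the fish owner in house 3.
Clue 5 places the cat owner in house 2.
From clue 9, the person who makes cheesecake must be in house 2.
The person who makes tarts is in house 1 (clue 9).
That leaves donuts as the dessert for house 4.
So: house 1 = rock/frog/tarts, house 2 = metal/cat/cheesecake, house 3 = disco/fish/pudding, house 4 = folk/ferret/donuts.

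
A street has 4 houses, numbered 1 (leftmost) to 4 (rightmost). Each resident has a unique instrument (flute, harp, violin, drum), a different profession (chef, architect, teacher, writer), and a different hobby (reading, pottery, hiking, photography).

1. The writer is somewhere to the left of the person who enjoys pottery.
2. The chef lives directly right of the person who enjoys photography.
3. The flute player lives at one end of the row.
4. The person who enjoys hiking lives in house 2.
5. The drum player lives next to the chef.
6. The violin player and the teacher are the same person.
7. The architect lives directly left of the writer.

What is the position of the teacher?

1

Clue 4 places the person who enjoys hiking in house 2.
The drum player is narrowed to house 1 or 3; consider each.
Placing it in house 1 leads to a contradiction, so it's in house 3.
House 3's profession must be writer (nothing else left).
Clue 1: the person who enjoys pottery is in house 4.
The architect is in house 2 (clue 7).
House 1's profession must be teacher (nothing else left).
So house 4 gets chef for profession.
By clue 2, the person who enjoys photography is in house 3.
Clue 6: the violin player is in house 1.
The only instrument still possible for house 2 is harp.
The only instrument still possible for house 4 is flute.
The only hobby still possible for house 1 is reading.
So: house 1 = violin/teacher/reading, house 2 = harp/architect/hiking, house 3 = drum/writer/photography, house 4 = flute/chef/pottery.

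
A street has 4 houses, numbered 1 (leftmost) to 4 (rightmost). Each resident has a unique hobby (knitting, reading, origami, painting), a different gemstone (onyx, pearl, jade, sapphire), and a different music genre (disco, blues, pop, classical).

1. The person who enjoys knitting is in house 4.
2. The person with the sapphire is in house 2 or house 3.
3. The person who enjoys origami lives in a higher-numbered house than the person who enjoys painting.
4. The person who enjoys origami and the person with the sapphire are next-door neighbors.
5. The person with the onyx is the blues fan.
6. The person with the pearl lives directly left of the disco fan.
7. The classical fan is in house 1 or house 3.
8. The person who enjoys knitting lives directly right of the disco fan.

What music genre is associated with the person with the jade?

Clue 1 places the person who enjoys knitting in house 4.
The disco fan is in house 3 (clue 8).
House 1 music genre: only classical fits.
By clue 6, the person with the pearl is in house 2.
House 1's gemstone must be jade (nothing else left).
House 3's gemstone must be sapphire (nothing else left).
So house 4 gets onyx for gemstone.
The person who enjoys origami is in house 2 (clue 4).
By clue 5, the blues fan is in house 4.
House 1's hobby must be painting (nothing else left).
That leaves reading as the hobby for house 3.
So house 2 gets pop for music genre.
So: house 1 = painting/jade/classical, house 2 = origami/pearl/pop, house 3 = reading/sapphire/disco, house 4 = knitting/onyx/blues.

classical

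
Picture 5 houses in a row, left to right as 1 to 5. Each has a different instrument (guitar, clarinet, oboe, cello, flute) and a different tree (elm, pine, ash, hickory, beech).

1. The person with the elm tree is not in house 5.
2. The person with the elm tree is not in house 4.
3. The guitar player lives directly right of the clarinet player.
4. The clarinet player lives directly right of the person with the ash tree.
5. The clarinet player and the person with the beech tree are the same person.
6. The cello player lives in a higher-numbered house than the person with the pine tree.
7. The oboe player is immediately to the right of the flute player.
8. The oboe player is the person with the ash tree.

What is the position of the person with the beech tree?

House 1's instrument must be flute (nothing else left).
So house 5 gets hickory for tree.
Clue 7: the oboe player is in house 2.
From clue 8, the person with the ash tree must be in house 2.
The clarinet player is in house 3 (clue 4).
By clue 5, the person with the beech tree is in house 3.
House 4's tree must be pine (nothing else left).
Clue 3 places the guitar player in house 4.
Clue 6: the cello player is in house 5.
The only tree still possible for house 1 is elm.
So: house 1 = flute/elm, house 2 = oboe/ash, house 3 = clarinet/beech, house 4 = guitar/pine, house 5 = cello/hickory.

3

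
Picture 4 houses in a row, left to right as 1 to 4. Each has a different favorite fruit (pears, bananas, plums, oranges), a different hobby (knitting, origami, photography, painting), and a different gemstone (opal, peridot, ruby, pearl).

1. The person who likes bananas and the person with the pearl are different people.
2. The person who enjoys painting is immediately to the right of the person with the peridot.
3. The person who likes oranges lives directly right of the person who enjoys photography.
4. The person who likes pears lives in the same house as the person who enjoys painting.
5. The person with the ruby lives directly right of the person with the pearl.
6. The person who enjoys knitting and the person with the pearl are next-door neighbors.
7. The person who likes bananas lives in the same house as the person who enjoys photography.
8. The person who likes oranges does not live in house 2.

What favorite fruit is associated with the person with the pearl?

House 1's favorite fruit must be plums (nothing else left).
The person who likes bananas is narrowed to house 2 or 3; consider each.
Placing it in house 2 leads to a contradiction, so it's in house 3.
Clue 7: the person who enjoys photography is in house 3.
That leaves pears as the favorite fruit for house 2.
That leaves oranges as the favorite fruit for house 4.
The only gemstone still possible for house 4 is opal.
From clue 4, the person who enjoys painting must be in house 2.
That leaves origami as the hobby for house 4.
The person with the peridot is in house 1 (clue 2).
The person with the pearl is in house 2 (clue 6).
House 1 hobby: only knitting fits.
So house 3 gets ruby for gemstone.
So: house 1 = plums/knitting/peridot, house 2 = pears/painting/pearl, house 3 = bananas/photography/ruby, house 4 = oranges/origami/opal.

pears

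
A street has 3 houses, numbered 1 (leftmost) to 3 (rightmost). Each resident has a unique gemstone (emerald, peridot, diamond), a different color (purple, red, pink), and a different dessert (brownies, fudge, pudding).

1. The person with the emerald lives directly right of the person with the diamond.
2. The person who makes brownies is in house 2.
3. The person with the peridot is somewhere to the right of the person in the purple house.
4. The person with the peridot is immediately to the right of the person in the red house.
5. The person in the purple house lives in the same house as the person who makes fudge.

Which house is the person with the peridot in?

3

By clue 2, the person who makes brownies is in house 2.
That leaves diamond as the gemstone for house 1.
That leaves pink as the color for house 3.
House 1's dessert must be fudge (nothing else left).
That leaves pudding as the dessert for house 3.
From clue 1, the person with the emerald must be in house 2.
From clue 5, the person in the purple house must be in house 1.
That leaves peridot as the gemstone for house 3.
So house 2 gets red for color.
So: house 1 = diamond/purple/fudge, house 2 = emerald/red/brownies, house 3 = peridot/pink/pudding.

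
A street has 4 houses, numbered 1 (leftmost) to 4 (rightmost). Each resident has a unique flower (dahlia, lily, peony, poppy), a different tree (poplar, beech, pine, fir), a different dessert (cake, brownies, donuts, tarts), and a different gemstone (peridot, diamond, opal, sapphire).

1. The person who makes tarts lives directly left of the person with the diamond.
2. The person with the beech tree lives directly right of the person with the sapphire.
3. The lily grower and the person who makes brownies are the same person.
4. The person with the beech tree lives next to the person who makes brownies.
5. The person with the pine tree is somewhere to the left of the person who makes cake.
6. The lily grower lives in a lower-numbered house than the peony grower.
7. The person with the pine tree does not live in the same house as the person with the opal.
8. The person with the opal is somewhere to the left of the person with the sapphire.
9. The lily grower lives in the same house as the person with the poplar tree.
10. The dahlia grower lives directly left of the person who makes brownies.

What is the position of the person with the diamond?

The dahlia grower is narrowed to house 1 or 2; consider each.
Placing it in house 1 leads to a contradiction, so it's in house 2.
From clue 10, the person who makes brownies must be in house 3.
The only flower still possible for house 1 is poppy.
The only flower still possible for house 3 is lily.
That leaves peony as the flower for house 4.
Clue 4 places the person with the beech tree in house 4.
From clue 9, the person with the poplar tree must be in house 3.
That leaves peridot as the gemstone for house 4.
From clue 2, the person with the sapphire must be in house 3.
House 1's gemstone must be opal (nothing else left).
So house 2 gets diamond for gemstone.
The person who makes tarts is in house 1 (clue 1).
By clue 7, the person with the pine tree is in house 2.
The only tree still possible for house 1 is fir.
The person who makes cake is in house 4 (clue 5).
House 2's dessert must be donuts (nothing else left).
So: house 1 = poppy/fir/tarts/opal, house 2 = dahlia/pine/donuts/diamond, house 3 = lily/poplar/brownies/sapphire, house 4 = peony/beech/cake/peridot.

2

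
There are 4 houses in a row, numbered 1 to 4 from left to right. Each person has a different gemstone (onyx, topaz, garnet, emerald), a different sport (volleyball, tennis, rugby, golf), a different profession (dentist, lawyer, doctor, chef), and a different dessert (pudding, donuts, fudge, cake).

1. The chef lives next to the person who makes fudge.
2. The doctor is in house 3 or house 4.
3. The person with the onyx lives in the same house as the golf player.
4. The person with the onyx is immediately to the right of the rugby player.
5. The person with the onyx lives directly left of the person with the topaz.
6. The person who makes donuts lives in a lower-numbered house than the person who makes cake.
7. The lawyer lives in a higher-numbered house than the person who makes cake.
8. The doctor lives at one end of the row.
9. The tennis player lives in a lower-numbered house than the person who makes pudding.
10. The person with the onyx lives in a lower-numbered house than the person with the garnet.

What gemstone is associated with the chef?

Clue 8 places the doctor in house 4.
So house 1 gets emerald for gemstone.
That leaves onyx as the gemstone for house 2.
From clue 3, the golf player must be in house 2.
Clue 4 places the rugby player in house 1.
From clue 5, the person with the topaz must be in house 3.
The person who makes cake is in house 2 (clue 7).
The only gemstone still possible for house 4 is garnet.
House 4 sport: only volleyball fits.
The only profession still possible for house 3 is lawyer.
Clue 1: the chef is in house 2.
Clue 9: the person who makes pudding is in house 4.
So house 3 gets tennis for sport.
House 1 profession: only dentist fits.
House 1's dessert must be donuts (nothing else left).
That leaves fudge as the dessert for house 3.
So: house 1 = emerald/rugby/dentist/donuts, house 2 = onyx/golf/chef/cake, house 3 = topaz/tennis/lawyer/fudge, house 4 = garnet/volleyball/doctor/pudding.

onyx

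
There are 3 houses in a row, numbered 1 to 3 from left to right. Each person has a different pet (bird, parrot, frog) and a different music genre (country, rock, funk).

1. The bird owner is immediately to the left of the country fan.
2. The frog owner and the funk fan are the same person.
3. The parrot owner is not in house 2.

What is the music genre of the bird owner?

The bird owner is narrowed to house 1 or 2; consider each.
Placing it in house 1 leads to a contradiction, so it's in house 2.
The country fan is in house 3 (clue 1).
The frog owner is in house 1 (clue 2).
Clue 2 places the funk fan in house 1.
House 3's pet must be parrot (nothing else left).
House 2's music genre must be rock (nothing else left).
So: house 1 = frog/funk, house 2 = bird/rock, house 3 = parrot/country.

rock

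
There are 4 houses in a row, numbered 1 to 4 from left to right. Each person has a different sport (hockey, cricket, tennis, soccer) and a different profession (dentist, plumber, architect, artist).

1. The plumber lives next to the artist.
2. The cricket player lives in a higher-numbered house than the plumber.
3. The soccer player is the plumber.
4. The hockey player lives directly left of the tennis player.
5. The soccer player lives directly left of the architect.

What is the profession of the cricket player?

The cricket player is narrowed to house 2 or 3 or 4; consider each.
Placing it in house 2 and house 3 leads to a contradiction, so it's in house 4.
The hockey player is narrowed to house 1 or 2; consider each.
Placing it in house 2 leads to a contradiction, so it's in house 1.
The tennis player is in house 2 (clue 4).
So house 3 gets soccer for sport.
Clue 3 places the plumber in house 3.
From clue 5, the architect must be in house 4.
From clue 1, the artist must be in house 2.
House 1 profession: only dentist fits.
So: house 1 = hockey/dentist, house 2 = tennis/artist, house 3 = soccer/plumber, house 4 = cricket/architect.

architect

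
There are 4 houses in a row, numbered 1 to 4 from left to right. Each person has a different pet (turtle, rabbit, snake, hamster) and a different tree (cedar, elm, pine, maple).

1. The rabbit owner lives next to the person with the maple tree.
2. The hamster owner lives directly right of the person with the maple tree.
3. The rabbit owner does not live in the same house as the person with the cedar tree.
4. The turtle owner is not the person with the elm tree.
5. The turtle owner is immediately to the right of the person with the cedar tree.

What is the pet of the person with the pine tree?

The hamster owner is narrowed to house 2 or 3 or 4; consider each.
Placing it in house 2 and house 4 leads to a contradiction, so it's in house 3.
From clue 2, the person with the maple tree must be in house 2.
Clue 1 places the rabbit owner in house 1.
From clue 3, the person with the cedar tree must be in house 3.
The turtle owner is in house 4 (clue 5).
House 2 pet: only snake fits.
The person with the elm tree is in house 1 (clue 4).
So house 4 gets pine for tree.
So: house 1 = rabbit/elm, house 2 = snake/maple, house 3 = hamster/cedar, house 4 = turtle/pine.

turtle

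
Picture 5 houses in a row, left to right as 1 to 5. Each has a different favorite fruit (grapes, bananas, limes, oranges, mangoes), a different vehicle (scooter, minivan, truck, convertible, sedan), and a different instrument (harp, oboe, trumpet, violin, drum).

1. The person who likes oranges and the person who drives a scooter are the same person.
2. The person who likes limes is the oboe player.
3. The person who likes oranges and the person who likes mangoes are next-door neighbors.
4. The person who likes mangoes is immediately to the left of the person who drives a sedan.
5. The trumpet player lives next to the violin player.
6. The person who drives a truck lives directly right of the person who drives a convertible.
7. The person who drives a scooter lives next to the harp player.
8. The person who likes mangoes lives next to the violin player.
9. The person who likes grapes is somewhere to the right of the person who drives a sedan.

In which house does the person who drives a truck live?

5

The person who likes grapes is narrowed to house 3 or 4 or 5; consider each.
Placing it in house 3 and house 5 leads to a contradiction, so it's in house 4.
The person who likes mangoes is narrowed to house 1 or 2; consider each.
Placing it in house 1 leads to a contradiction, so it's in house 2.
From clue 4, the person who drives a sedan must be in house 3.
Clue 1 places the person who likes oranges in house 1.
By clue 1, the person who drives a scooter is in house 1.
Clue 7 places the harp player in house 2.
House 4 vehicle: only convertible fits.
So house 4 gets trumpet for instrument.
The violin player is in house 3 (clue 5).
By clue 6, the person who drives a truck is in house 5.
The only vehicle still possible for house 2 is minivan.
House 1's instrument must be drum (nothing else left).
House 5's instrument must be oboe (nothing else left).
Clue 2 places the person who likes limes in house 5.
So house 3 gets bananas for favorite fruit.
So: house 1 = oranges/scooter/drum, house 2 = mangoes/minivan/harp, house 3 = bananas/sedan/violin, house 4 = grapes/convertible/trumpet, house 5 = limes/truck/oboe.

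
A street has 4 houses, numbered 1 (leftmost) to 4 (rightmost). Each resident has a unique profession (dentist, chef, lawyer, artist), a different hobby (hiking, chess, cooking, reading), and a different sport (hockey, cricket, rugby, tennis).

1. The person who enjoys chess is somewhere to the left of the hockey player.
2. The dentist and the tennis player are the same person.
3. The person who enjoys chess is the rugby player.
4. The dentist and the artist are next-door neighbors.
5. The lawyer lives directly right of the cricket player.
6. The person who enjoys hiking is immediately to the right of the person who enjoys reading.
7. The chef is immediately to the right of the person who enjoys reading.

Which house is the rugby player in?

The chef is narrowed to house 2 or 3 or 4; consider each.
Placing it in house 2 and house 4 leads to a contradiction, so it's in house 3.
Clue 7: the person who enjoys reading is in house 2.
From clue 6, the person who enjoys hiking must be in house 3.
House 4 profession: only lawyer fits.
So house 1 gets chess for hobby.
The only hobby still possible for house 4 is cooking.
Clue 3 places the rugby player in house 1.
From clue 5, the cricket player must be in house 3.
That leaves tennis as the sport for house 2.
House 4 sport: only hockey fits.
Clue 2: the dentist is in house 2.
By clue 4, the artist is in house 1.
So: house 1 = artist/chess/rugby, house 2 = dentist/reading/tennis, house 3 = chef/hiking/cricket, house 4 = lawyer/cooking/hockey.

1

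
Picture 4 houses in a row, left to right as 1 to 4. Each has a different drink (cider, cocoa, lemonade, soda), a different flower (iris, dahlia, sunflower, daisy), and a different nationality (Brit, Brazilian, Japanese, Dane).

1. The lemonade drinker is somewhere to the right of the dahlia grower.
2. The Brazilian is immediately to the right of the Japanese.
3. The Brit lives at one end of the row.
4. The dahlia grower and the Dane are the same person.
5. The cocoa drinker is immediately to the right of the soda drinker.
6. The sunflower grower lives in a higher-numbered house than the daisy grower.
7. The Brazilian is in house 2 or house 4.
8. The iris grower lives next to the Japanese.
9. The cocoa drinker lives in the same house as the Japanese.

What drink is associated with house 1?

cider

By clue 2, the Brazilian is in house 4.
By clue 2, the Japanese is in house 3.
Clue 9 places the cocoa drinker in house 3.
The only nationality still possible for house 2 is Dane.
Clue 4 places the dahlia grower in house 2.
Clue 5 places the soda drinker in house 2.
The only drink still possible for house 1 is cider.
House 4 drink: only lemonade fits.
House 1's flower must be daisy (nothing else left).
House 3's flower must be sunflower (nothing else left).
So house 4 gets iris for flower.
The only nationality still possible for house 1 is Brit.
So: house 1 = cider/daisy/Brit, house 2 = soda/dahlia/Dane, house 3 = cocoa/sunflower/Japanese, house 4 = lemonade/iris/Brazilian.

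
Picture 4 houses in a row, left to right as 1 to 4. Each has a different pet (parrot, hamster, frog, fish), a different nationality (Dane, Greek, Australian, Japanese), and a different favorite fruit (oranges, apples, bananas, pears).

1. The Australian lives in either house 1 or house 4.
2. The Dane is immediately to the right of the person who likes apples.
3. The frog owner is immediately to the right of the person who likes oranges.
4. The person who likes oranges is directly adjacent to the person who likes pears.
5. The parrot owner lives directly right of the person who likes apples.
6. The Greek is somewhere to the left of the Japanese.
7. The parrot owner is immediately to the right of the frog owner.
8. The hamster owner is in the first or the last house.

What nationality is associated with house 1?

Australian

House 4's favorite fruit must be bananas (nothing else left).
The frog owner is narrowed to house 2 or 3; consider each.
Placing it in house 2 leads to a contradiction, so it's in house 3.
By clue 3, the person who likes oranges is in house 2.
From clue 7, the parrot owner must be in house 4.
House 1 pet: only hamster fits.
The only pet still possible for house 2 is fish.
House 1's favorite fruit must be pears (nothing else left).
The only favorite fruit still possible for house 3 is apples.
Clue 2 places the Dane in house 4.
That leaves Australian as the nationality for house 1.
From clue 6, the Greek must be in house 2.
Clue 6 places the Japanese in house 3.
So: house 1 = hamster/Australian/pears, house 2 = fish/Greek/oranges, house 3 = frog/Japanese/apples, house 4 = parrot/Dane/bananas.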